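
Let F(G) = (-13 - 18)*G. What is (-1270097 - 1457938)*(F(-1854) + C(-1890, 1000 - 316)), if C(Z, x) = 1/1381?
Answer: -216528489165825/1381 ≈ -1.5679e+11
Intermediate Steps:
C(Z, x) = 1/1381
F(G) = -31*G
(-1270097 - 1457938)*(F(-1854) + C(-1890, 1000 - 316)) = (-1270097 - 1457938)*(-31*(-1854) + 1/1381) = -2728035*(57474 + 1/1381) = -2728035*79371595/1381 = -216528489165825/1381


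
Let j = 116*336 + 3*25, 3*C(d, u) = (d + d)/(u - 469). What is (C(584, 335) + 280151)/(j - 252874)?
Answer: -56309767/42978423 ≈ -1.3102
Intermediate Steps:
C(d, u) = 2*d/(3*(-469 + u)) (C(d, u) = ((d + d)/(u - 469))/3 = ((2*d)/(-469 + u))/3 = (2*d/(-469 + u))/3 = 2*d/(3*(-469 + u)))
j = 39051 (j = 38976 + 75 = 39051)
(C(584, 335) + 280151)/(j - 252874) = ((⅔)*584/(-469 + 335) + 280151)/(39051 - 252874) = ((⅔)*584/(-134) + 280151)/(-213823) = ((⅔)*584*(-1/134) + 280151)*(-1/213823) = (-584/201 + 280151)*(-1/213823) = (56309767/201)*(-1/213823) = -56309767/42978423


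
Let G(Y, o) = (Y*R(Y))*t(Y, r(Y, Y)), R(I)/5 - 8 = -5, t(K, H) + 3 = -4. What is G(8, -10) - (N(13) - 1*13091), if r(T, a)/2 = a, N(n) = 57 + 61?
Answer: 12133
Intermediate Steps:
N(n) = 118
r(T, a) = 2*a
t(K, H) = -7 (t(K, H) = -3 - 4 = -7)
R(I) = 15 (R(I) = 40 + 5*(-5) = 40 - 25 = 15)
G(Y, o) = -105*Y (G(Y, o) = (Y*15)*(-7) = (15*Y)*(-7) = -105*Y)
G(8, -10) - (N(13) - 1*13091) = -105*8 - (118 - 1*13091) = -840 - (118 - 13091) = -840 - 1*(-12973) = -840 + 12973 = 12133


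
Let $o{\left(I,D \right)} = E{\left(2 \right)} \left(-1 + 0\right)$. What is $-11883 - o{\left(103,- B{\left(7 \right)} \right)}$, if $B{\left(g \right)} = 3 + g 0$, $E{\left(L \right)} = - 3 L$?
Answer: $-11889$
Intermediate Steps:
$B{\left(g \right)} = 3$ ($B{\left(g \right)} = 3 + 0 = 3$)
$o{\left(I,D \right)} = 6$ ($o{\left(I,D \right)} = \left(-3\right) 2 \left(-1 + 0\right) = \left(-6\right) \left(-1\right) = 6$)
$-11883 - o{\left(103,- B{\left(7 \right)} \right)} = -11883 - 6 = -11889$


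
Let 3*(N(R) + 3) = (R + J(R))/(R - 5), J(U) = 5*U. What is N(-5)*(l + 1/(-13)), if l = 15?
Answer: -388/13 ≈ -29.846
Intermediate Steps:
N(R) = -3 + 2*R/(-5 + R) (N(R) = -3 + ((R + 5*R)/(R - 5))/3 = -3 + ((6*R)/(-5 + R))/3 = -3 + (6*R/(-5 + R))/3 = -3 + 2*R/(-5 + R))
N(-5)*(l + 1/(-13)) = ((15 - 1*(-5))/(-5 - 5))*(15 + 1/(-13)) = ((15 + 5)/(-10))*(15 - 1/13) = -1/10*20*(194/13) = -2*194/13 = -388/13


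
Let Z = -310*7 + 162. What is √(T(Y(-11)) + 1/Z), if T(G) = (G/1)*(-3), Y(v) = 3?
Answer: I*√9072646/1004 ≈ 3.0001*I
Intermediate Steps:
T(G) = -3*G (T(G) = (G*1)*(-3) = G*(-3) = -3*G)
Z = -2008 (Z = -2170 + 162 = -2008)
√(T(Y(-11)) + 1/Z) = √(-3*3 + 1/(-2008)) = √(-9 - 1/2008) = √(-18073/2008) = I*√9072646/1004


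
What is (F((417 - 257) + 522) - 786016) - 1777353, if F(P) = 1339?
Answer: -2562030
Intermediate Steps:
(F((417 - 257) + 522) - 786016) - 1777353 = (1339 - 786016) - 1777353 = -784677 - 1777353 = -2562030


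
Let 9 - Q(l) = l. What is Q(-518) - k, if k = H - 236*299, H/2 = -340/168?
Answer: 1492996/21 ≈ 71095.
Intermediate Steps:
Q(l) = 9 - l
H = -85/21 (H = 2*(-340/168) = 2*(-340*1/168) = 2*(-85/42) = -85/21 ≈ -4.0476)
k = -1481929/21 (k = -85/21 - 236*299 = -85/21 - 70564 = -1481929/21 ≈ -70568.)
Q(-518) - k = (9 - 1*(-518)) - 1*(-1481929/21) = (9 + 518) + 1481929/21 = 527 + 1481929/21 = 1492996/21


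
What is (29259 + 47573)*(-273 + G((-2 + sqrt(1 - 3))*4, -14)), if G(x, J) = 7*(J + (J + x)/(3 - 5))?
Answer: -22588608 - 1075648*I*sqrt(2) ≈ -2.2589e+7 - 1.5212e+6*I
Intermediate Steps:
G(x, J) = -7*x/2 + 7*J/2 (G(x, J) = 7*(J + (J + x)/(-2)) = 7*(J + (J + x)*(-1/2)) = 7*(J + (-J/2 - x/2)) = 7*(J/2 - x/2) = -7*x/2 + 7*J/2)
(29259 + 47573)*(-273 + G((-2 + sqrt(1 - 3))*4, -14)) = (29259 + 47573)*(-273 + (-7*(-2 + sqrt(1 - 3))*4/2 + (7/2)*(-14))) = 76832*(-273 + (-7*(-2 + sqrt(-2))*4/2 - 49)) = 76832*(-273 + (-7*(-2 + I*sqrt(2))*4/2 - 49)) = 76832*(-273 + (-7*(-8 + 4*I*sqrt(2))/2 - 49)) = 76832*(-273 + ((28 - 14*I*sqrt(2)) - 49)) = 76832*(-273 + (-21 - 14*I*sqrt(2))) = 76832*(-294 - 14*I*sqrt(2)) = -22588608 - 1075648*I*sqrt(2)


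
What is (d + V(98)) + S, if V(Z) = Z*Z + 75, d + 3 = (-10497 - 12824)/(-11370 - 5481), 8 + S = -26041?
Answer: -275878102/16851 ≈ -16372.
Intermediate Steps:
S = -26049 (S = -8 - 26041 = -26049)
d = -27232/16851 (d = -3 + (-10497 - 12824)/(-11370 - 5481) = -3 - 23321/(-16851) = -3 - 23321*(-1/16851) = -3 + 23321/16851 = -27232/16851 ≈ -1.6160)
V(Z) = 75 + Z**2 (V(Z) = Z**2 + 75 = 75 + Z**2)
(d + V(98)) + S = (-27232/16851 + (75 + 98**2)) - 26049 = (-27232/16851 + (75 + 9604)) - 26049 = (-27232/16851 + 9679) - 26049 = 163073597/16851 - 26049 = -275878102/16851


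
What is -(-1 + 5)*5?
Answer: -20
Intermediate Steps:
-(-1 + 5)*5 = -4*5 = -1*20 = -20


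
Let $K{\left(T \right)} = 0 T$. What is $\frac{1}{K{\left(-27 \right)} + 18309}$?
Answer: $\frac{1}{18309} \approx 5.4618 \cdot 10^{-5}$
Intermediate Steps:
$K{\left(T \right)} = 0$
$\frac{1}{K{\left(-27 \right)} + 18309} = \frac{1}{0 + 18309} = \frac{1}{18309}$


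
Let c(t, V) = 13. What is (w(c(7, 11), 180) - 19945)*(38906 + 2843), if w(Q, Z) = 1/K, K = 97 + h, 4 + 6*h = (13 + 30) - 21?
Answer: -83268338751/100 ≈ -8.3268e+8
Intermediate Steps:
h = 3 (h = -⅔ + ((13 + 30) - 21)/6 = -⅔ + (43 - 21)/6 = -⅔ + (⅙)*22 = -⅔ + 11/3 = 3)
K = 100 (K = 97 + 3 = 100)
w(Q, Z) = 1/100
(w(c(7, 11), 180) - 19945)*(38906 + 2843) = (1/100 - 19945)*(38906 + 2843) = -1994499/100*41749 = -83268338751/100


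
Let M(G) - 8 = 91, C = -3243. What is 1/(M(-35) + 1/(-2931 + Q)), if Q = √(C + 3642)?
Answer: 44760153/4431239875 + √399/84193557625 ≈ 0.010101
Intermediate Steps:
M(G) = 99 (M(G) = 8 + 91 = 99)
Q = √399 (Q = √(-3243 + 3642) = √399 ≈ 19.975)
1/(M(-35) + 1/(-2931 + Q)) = 1/(99 + 1/(-2931 + √399))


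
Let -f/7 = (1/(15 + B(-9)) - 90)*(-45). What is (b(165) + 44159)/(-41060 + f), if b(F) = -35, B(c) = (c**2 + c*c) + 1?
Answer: -7854072/12354665 ≈ -0.63572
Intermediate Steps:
B(c) = 1 + 2*c**2 (B(c) = (c**2 + c**2) + 1 = 2*c**2 + 1 = 1 + 2*c**2)
f = -5045985/178 (f = -7*(1/(15 + (1 + 2*(-9)**2)) - 90)*(-45) = -7*(1/(15 + (1 + 2*81)) - 90)*(-45) = -7*(1/(15 + (1 + 162)) - 90)*(-45) = -7*(1/(15 + 163) - 90)*(-45) = -7*(1/178 - 90)*(-45) = -(-112133)*(-45)/178 = -7*720855/178 = -5045985/178 ≈ -28348.)
(b(165) + 44159)/(-41060 + f) = (-35 + 44159)/(-41060 - 5045985/178) = 44124/(-12354665/178) = 44124*(-178/12354665) = -7854072/12354665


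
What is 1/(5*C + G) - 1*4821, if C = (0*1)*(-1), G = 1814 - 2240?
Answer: -2053747/426 ≈ -4821.0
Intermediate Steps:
G = -426
C = 0 (C = 0*(-1) = 0)
1/(5*C + G) - 1*4821 = 1/(5*0 - 426) - 1*4821 = 1/(0 - 426) - 4821 = 1/(-426) - 4821 = -1/426 - 4821 = -2053747/426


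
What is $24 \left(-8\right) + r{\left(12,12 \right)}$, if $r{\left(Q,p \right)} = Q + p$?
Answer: $-168$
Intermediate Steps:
$24 \left(-8\right) + r{\left(12,12 \right)} = 24 \left(-8\right) + \left(12 + 12\right) = -192 + 24 = -168$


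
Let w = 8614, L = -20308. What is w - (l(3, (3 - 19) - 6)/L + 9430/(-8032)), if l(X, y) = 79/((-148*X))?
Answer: 4874475709501/565801188 ≈ 8615.2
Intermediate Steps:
l(X, y) = -79/(148*X) (l(X, y) = 79*(-1/(148*X)) = -79/(148*X))
w - (l(3, (3 - 19) - 6)/L + 9430/(-8032)) = 8614 - (-79/148/3/(-20308) + 9430/(-8032)) = 8614 - (-79/148*1/3*(-1/20308) + 9430*(-1/8032)) = 8614 - (-79/444*(-1/20308) - 4715/4016) = 8614 - (79/9016752 - 4715/4016) = 8614 - 1*(-664276069/565801188) = 8614 + 664276069/565801188 = 4874475709501/565801188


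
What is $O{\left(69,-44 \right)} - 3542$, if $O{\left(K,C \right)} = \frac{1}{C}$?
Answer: $- \frac{155849}{44} \approx -3542.0$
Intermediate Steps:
$O{\left(69,-44 \right)} - 3542 = \frac{1}{-44} - 3542 = - \frac{1}{44} - 3542 = - \frac{155849}{44}$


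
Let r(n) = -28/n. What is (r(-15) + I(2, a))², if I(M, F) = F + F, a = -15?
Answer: 178084/225 ≈ 791.48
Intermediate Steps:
I(M, F) = 2*F
(r(-15) + I(2, a))² = (-28/(-15) + 2*(-15))² = (-28*(-1/15) - 30)² = (28/15 - 30)² = (-422/15)² = 178084/225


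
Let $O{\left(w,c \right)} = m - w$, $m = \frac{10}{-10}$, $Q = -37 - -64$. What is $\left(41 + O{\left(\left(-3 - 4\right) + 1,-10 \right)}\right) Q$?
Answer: $1242$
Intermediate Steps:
$Q = 27$ ($Q = -37 + 64 = 27$)
$m = -1$ ($m = 10 \left(- \frac{1}{10}\right) = -1$)
$O{\left(w,c \right)} = -1 - w$
$\left(41 + O{\left(\left(-3 - 4\right) + 1,-10 \right)}\right) Q = \left(41 - -5\right) 27 = \left(41 + \left(-1 + 6\right)\right) 27 = \left(41 + 5\right) 27 = 46 \cdot 27 = 1242$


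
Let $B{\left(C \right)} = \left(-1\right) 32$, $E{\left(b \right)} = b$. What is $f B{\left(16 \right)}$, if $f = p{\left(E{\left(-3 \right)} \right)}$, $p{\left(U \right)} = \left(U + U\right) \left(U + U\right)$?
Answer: $-1152$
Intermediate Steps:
$B{\left(C \right)} = -32$
$p{\left(U \right)} = 4 U^{2}$ ($p{\left(U \right)} = 2 U 2 U = 4 U^{2}$)
$f = 36$ ($f = 4 \left(-3\right)^{2} = 4 \cdot 9 = 36$)
$f B{\left(16 \right)} = 36 \left(-32\right) = -1152$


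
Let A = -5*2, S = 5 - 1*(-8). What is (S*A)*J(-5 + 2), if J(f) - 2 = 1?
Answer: -390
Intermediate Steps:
J(f) = 3 (J(f) = 2 + 1 = 3)
S = 13 (S = 5 + 8 = 13)
A = -10
(S*A)*J(-5 + 2) = (13*(-10))*3 = -130*3 = -390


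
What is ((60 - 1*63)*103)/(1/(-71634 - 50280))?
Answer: 37671426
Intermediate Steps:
((60 - 1*63)*103)/(1/(-71634 - 50280)) = ((60 - 63)*103)/(1/(-121914)) = (-3*103)/(-1/121914) = -309*(-121914) = 37671426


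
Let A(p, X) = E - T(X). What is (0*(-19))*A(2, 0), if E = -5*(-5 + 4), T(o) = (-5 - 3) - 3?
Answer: 0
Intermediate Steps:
T(o) = -11 (T(o) = -8 - 3 = -11)
E = 5 (E = -5*(-1) = 5)
A(p, X) = 16 (A(p, X) = 5 - 1*(-11) = 5 + 11 = 16)
(0*(-19))*A(2, 0) = (0*(-19))*16 = 0*16 = 0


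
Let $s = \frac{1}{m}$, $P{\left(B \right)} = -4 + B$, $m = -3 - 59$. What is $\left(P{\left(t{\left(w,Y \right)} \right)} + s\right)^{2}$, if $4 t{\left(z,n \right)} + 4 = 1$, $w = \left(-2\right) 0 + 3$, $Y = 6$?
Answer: $\frac{349281}{15376} \approx 22.716$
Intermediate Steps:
$w = 3$ ($w = 0 + 3 = 3$)
$t{\left(z,n \right)} = - \frac{3}{4}$ ($t{\left(z,n \right)} = -1 + \frac{1}{4} \cdot 1 = -1 + \frac{1}{4} = - \frac{3}{4}$)
$m = -62$
$s = - \frac{1}{62}$ ($s = \frac{1}{-62} = - \frac{1}{62} \approx -0.016129$)
$\left(P{\left(t{\left(w,Y \right)} \right)} + s\right)^{2} = \left(\left(-4 - \frac{3}{4}\right) - \frac{1}{62}\right)^{2} = \left(- \frac{19}{4} - \frac{1}{62}\right)^{2} = \left(- \frac{591}{124}\right)^{2} = \frac{349281}{15376}$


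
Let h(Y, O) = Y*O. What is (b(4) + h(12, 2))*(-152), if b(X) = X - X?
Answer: -3648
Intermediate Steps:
h(Y, O) = O*Y
b(X) = 0
(b(4) + h(12, 2))*(-152) = (0 + 2*12)*(-152) = (0 + 24)*(-152) = 24*(-152) = -3648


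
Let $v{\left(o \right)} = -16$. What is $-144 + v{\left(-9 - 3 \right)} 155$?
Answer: $-2624$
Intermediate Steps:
$-144 + v{\left(-9 - 3 \right)} 155 = -144 - 2480 = -2624$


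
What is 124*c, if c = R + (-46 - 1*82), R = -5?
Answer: -16492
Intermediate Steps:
c = -133 (c = -5 + (-46 - 1*82) = -5 + (-46 - 82) = -5 - 128 = -133)
124*c = 124*(-133) = -16492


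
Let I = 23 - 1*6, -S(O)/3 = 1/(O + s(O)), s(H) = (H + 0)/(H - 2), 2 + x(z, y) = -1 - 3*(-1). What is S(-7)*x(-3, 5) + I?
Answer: 17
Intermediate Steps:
x(z, y) = 0 (x(z, y) = -2 + (-1 - 3*(-1)) = -2 + (-1 + 3) = -2 + 2 = 0)
s(H) = H/(-2 + H)
S(O) = -3/(O + O/(-2 + O))
I = 17 (I = 23 - 6 = 17)
S(-7)*x(-3, 5) + I = (3*(2 - 1*(-7))/(-7*(-1 - 7)))*0 + 17 = (3*(-⅐)*(2 + 7)/(-8))*0 + 17 = (3*(-⅐)*(-⅛)*9)*0 + 17 = (27/56)*0 + 17 = 0 + 17 = 17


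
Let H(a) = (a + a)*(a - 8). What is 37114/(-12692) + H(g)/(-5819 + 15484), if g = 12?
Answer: -178744189/61334090 ≈ -2.9143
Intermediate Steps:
H(a) = 2*a*(-8 + a) (H(a) = (2*a)*(-8 + a) = 2*a*(-8 + a))
37114/(-12692) + H(g)/(-5819 + 15484) = 37114/(-12692) + (2*12*(-8 + 12))/(-5819 + 15484) = 37114*(-1/12692) + (2*12*4)/9665 = -18557/6346 + 96*(1/9665) = -18557/6346 + 96/9665 = -178744189/61334090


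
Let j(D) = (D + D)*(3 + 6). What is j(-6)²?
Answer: 11664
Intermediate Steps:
j(D) = 18*D (j(D) = (2*D)*9 = 18*D)
j(-6)² = (18*(-6))² = (-108)² = 11664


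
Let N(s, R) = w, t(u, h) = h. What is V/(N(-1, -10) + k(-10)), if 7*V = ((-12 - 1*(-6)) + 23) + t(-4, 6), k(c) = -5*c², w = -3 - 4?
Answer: -23/3549 ≈ -0.0064807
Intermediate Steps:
w = -7
N(s, R) = -7
V = 23/7 (V = (((-12 - 1*(-6)) + 23) + 6)/7 = (((-12 + 6) + 23) + 6)/7 = ((-6 + 23) + 6)/7 = (17 + 6)/7 = (⅐)*23 = 23/7 ≈ 3.2857)
V/(N(-1, -10) + k(-10)) = (23/7)/(-7 - 5*(-10)²) = (23/7)/(-7 - 5*100) = (23/7)/(-7 - 500) = (23/7)/(-507) = -1/507*23/7 = -23/3549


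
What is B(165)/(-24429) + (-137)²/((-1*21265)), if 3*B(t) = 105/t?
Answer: -15130909588/17142928605 ≈ -0.88263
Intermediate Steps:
B(t) = 35/t (B(t) = (105/t)/3 = 35/t)
B(165)/(-24429) + (-137)²/((-1*21265)) = (35/165)/(-24429) + (-137)²/((-1*21265)) = (35*(1/165))*(-1/24429) + 18769/(-21265) = (7/33)*(-1/24429) + 18769*(-1/21265) = -7/806157 - 18769/21265 = -15130909588/17142928605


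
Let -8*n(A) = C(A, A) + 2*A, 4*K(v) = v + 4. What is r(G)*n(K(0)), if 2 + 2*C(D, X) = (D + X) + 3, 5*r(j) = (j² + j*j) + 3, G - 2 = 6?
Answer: -917/80 ≈ -11.462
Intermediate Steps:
G = 8 (G = 2 + 6 = 8)
K(v) = 1 + v/4 (K(v) = (v + 4)/4 = (4 + v)/4 = 1 + v/4)
r(j) = ⅗ + 2*j²/5 (r(j) = ((j² + j*j) + 3)/5 = ((j² + j²) + 3)/5 = (2*j² + 3)/5 = (3 + 2*j²)/5 = ⅗ + 2*j²/5)
C(D, X) = ½ + D/2 + X/2 (C(D, X) = -1 + ((D + X) + 3)/2 = -1 + (3 + D + X)/2 = -1 + (3/2 + D/2 + X/2) = ½ + D/2 + X/2)
n(A) = -1/16 - 3*A/8 (n(A) = -((½ + A/2 + A/2) + 2*A)/8 = -((½ + A) + 2*A)/8 = -(½ + 3*A)/8 = -1/16 - 3*A/8)
r(G)*n(K(0)) = (⅗ + (⅖)*8²)*(-1/16 - 3*(1 + (¼)*0)/8) = (⅗ + (⅖)*64)*(-1/16 - 3*(1 + 0)/8) = (⅗ + 128/5)*(-1/16 - 3/8*1) = 131*(-1/16 - 3/8)/5 = (131/5)*(-7/16) = -917/80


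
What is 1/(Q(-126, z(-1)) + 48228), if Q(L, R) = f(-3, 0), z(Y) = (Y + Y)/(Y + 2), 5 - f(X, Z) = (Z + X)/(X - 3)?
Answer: 2/96465 ≈ 2.0733e-5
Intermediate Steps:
f(X, Z) = 5 - (X + Z)/(-3 + X) (f(X, Z) = 5 - (Z + X)/(X - 3) = 5 - (X + Z)/(-3 + X))
z(Y) = 2*Y/(2 + Y) (z(Y) = (2*Y)/(2 + Y) = 2*Y/(2 + Y))
Q(L, R) = 9/2 (Q(L, R) = (-15 - 1*0 + 4*(-3))/(-3 - 3) = (-15 + 0 - 12)/(-6) = -1/6*(-27) = 9/2)
1/(Q(-126, z(-1)) + 48228) = 1/(9/2 + 48228) = 1/(96465/2) = 2/96465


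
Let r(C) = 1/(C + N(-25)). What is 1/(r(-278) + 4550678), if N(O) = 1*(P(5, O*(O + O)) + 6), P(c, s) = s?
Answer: 978/4450563085 ≈ 2.1975e-7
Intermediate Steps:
N(O) = 6 + 2*O**2 (N(O) = 1*(O*(O + O) + 6) = 1*(O*(2*O) + 6) = 1*(2*O**2 + 6) = 1*(6 + 2*O**2) = 6 + 2*O**2)
r(C) = 1/(1256 + C) (r(C) = 1/(C + (6 + 2*(-25)**2)) = 1/(C + (6 + 2*625)) = 1/(C + (6 + 1250)) = 1/(C + 1256) = 1/(1256 + C))
1/(r(-278) + 4550678) = 1/(1/(1256 - 278) + 4550678) = 1/(1/978 + 4550678) = 1/(4450563085/978) = 978/4450563085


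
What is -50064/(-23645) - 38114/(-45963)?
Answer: 3202297162/1086795135 ≈ 2.9466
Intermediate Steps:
-50064/(-23645) - 38114/(-45963) = -50064*(-1/23645) - 38114*(-1/45963) = 50064/23645 + 38114/45963 = 3202297162/1086795135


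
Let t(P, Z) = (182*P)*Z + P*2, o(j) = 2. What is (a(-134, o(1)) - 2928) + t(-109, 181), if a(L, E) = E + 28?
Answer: -3593794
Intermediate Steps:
a(L, E) = 28 + E
t(P, Z) = 2*P + 182*P*Z (t(P, Z) = 182*P*Z + 2*P = 2*P + 182*P*Z)
(a(-134, o(1)) - 2928) + t(-109, 181) = ((28 + 2) - 2928) + 2*(-109)*(1 + 91*181) = (30 - 2928) + 2*(-109)*(1 + 16471) = -2898 + 2*(-109)*16472 = -2898 - 3590896 = -3593794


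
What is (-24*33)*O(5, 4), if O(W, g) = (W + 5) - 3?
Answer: -5544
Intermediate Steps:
O(W, g) = 2 + W (O(W, g) = (5 + W) - 3 = 2 + W)
(-24*33)*O(5, 4) = (-24*33)*(2 + 5) = -792*7 = -5544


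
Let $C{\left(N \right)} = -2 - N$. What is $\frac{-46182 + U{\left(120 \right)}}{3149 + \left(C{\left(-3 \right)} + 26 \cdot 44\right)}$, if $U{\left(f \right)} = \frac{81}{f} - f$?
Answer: $- \frac{1852053}{171760} \approx -10.783$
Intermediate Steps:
$U{\left(f \right)} = - f + \frac{81}{f}$
$\frac{-46182 + U{\left(120 \right)}}{3149 + \left(C{\left(-3 \right)} + 26 \cdot 44\right)} = \frac{-46182 + \left(\left(-1\right) 120 + \frac{81}{120}\right)}{3149 + \left(\left(-2 - -3\right) + 26 \cdot 44\right)} = \frac{-46182 + \left(-120 + 81 \cdot \frac{1}{120}\right)}{3149 + \left(\left(-2 + 3\right) + 1144\right)} = \frac{-46182 + \left(-120 + \frac{27}{40}\right)}{3149 + \left(1 + 1144\right)} = \frac{-46182 - \frac{4773}{40}}{3149 + 1145} = - \frac{1852053}{40 \cdot 4294} = \left(- \frac{1852053}{40}\right) \frac{1}{4294} = - \frac{1852053}{171760}$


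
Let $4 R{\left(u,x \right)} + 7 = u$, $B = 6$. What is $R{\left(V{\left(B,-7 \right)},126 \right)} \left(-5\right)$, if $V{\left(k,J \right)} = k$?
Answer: $\frac{5}{4} \approx 1.25$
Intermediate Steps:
$R{\left(u,x \right)} = - \frac{7}{4} + \frac{u}{4}$
$R{\left(V{\left(B,-7 \right)},126 \right)} \left(-5\right) = \left(- \frac{7}{4} + \frac{1}{4} \cdot 6\right) \left(-5\right) = \left(- \frac{7}{4} + \frac{3}{2}\right) \left(-5\right) = \left(- \frac{1}{4}\right) \left(-5\right) = \frac{5}{4}$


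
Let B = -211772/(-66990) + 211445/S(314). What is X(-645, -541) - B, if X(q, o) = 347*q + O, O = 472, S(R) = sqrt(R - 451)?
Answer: -680089061/3045 + 211445*I*sqrt(137)/137 ≈ -2.2335e+5 + 18065.0*I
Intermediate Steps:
S(R) = sqrt(-451 + R)
B = 9626/3045 - 211445*I*sqrt(137)/137 (B = -211772/(-66990) + 211445/(sqrt(-451 + 314)) = -211772*(-1/66990) + 211445/(sqrt(-137)) = 9626/3045 + 211445/((I*sqrt(137))) = 9626/3045 + 211445*(-I*sqrt(137)/137) = 9626/3045 - 211445*I*sqrt(137)/137 ≈ 3.1612 - 18065.0*I)
X(q, o) = 472 + 347*q (X(q, o) = 347*q + 472 = 472 + 347*q)
X(-645, -541) - B = (472 + 347*(-645)) - (9626/3045 - 211445*I*sqrt(137)/137) = (472 - 223815) + (-9626/3045 + 211445*I*sqrt(137)/137) = -223343 + (-9626/3045 + 211445*I*sqrt(137)/137) = -680089061/3045 + 211445*I*sqrt(137)/137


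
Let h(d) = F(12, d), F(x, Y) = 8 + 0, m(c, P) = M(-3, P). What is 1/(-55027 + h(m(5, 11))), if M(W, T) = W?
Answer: -1/55019 ≈ -1.8176e-5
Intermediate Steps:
m(c, P) = -3
F(x, Y) = 8
h(d) = 8
1/(-55027 + h(m(5, 11))) = 1/(-55027 + 8) = 1/(-55019) = -1/55019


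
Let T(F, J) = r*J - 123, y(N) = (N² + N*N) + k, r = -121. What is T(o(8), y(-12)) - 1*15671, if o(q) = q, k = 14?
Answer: -52336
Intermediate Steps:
y(N) = 14 + 2*N² (y(N) = (N² + N*N) + 14 = (N² + N²) + 14 = 2*N² + 14 = 14 + 2*N²)
T(F, J) = -123 - 121*J (T(F, J) = -121*J - 123 = -123 - 121*J)
T(o(8), y(-12)) - 1*15671 = (-123 - 121*(14 + 2*(-12)²)) - 1*15671 = (-123 - 121*(14 + 2*144)) - 15671 = (-123 - 121*(14 + 288)) - 15671 = (-123 - 121*302) - 15671 = (-123 - 36542) - 15671 = -36665 - 15671 = -52336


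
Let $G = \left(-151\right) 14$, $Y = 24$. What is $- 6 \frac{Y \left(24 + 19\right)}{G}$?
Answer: $\frac{3096}{1057} \approx 2.929$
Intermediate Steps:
$G = -2114$
$- 6 \frac{Y \left(24 + 19\right)}{G} = - 6 \frac{24 \left(24 + 19\right)}{-2114} = - 6 \cdot 24 \cdot 43 \left(- \frac{1}{2114}\right) = - 6 \cdot 1032 \left(- \frac{1}{2114}\right) = \left(-6\right) \left(- \frac{516}{1057}\right) = \frac{3096}{1057}$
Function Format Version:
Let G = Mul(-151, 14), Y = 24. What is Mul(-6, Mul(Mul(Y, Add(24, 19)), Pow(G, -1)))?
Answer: Rational(3096, 1057) ≈ 2.9290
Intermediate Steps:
G = -2114
Mul(-6, Mul(Mul(Y, Add(24, 19)), Pow(G, -1))) = Mul(-6, Mul(Mul(24, Add(24, 19)), Pow(-2114, -1))) = Mul(-6, Mul(Mul(24, 43), Rational(-1, 2114))) = Mul(-6, Mul(1032, Rational(-1, 2114))) = Mul(-6, Rational(-516, 1057)) = Rational(3096, 1057)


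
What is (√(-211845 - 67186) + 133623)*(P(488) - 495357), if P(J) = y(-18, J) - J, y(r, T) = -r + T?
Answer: -66188683197 - 495339*I*√279031 ≈ -6.6189e+10 - 2.6165e+8*I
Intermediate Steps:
y(r, T) = T - r
P(J) = 18 (P(J) = (J - 1*(-18)) - J = (J + 18) - J = (18 + J) - J = 18)
(√(-211845 - 67186) + 133623)*(P(488) - 495357) = (√(-211845 - 67186) + 133623)*(18 - 495357) = (√(-279031) + 133623)*(-495339) = (I*√279031 + 133623)*(-495339) = (133623 + I*√279031)*(-495339) = -66188683197 - 495339*I*√279031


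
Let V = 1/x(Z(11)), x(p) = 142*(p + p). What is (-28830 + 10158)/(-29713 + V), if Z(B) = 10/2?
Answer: 8838080/14064153 ≈ 0.62841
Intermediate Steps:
Z(B) = 5 (Z(B) = 10*(½) = 5)
x(p) = 284*p (x(p) = 142*(2*p) = 284*p)
V = 1/1420 (V = 1/(284*5) = 1/1420 ≈ 0.00070423)
(-28830 + 10158)/(-29713 + V) = (-28830 + 10158)/(-29713 + 1/1420) = -18672/(-42192459/1420) = -18672*(-1420/42192459) = 8838080/14064153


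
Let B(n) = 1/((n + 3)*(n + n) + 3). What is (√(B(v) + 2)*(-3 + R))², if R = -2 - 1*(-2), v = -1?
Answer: 9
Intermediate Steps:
B(n) = 1/(3 + 2*n*(3 + n)) (B(n) = 1/((3 + n)*(2*n) + 3) = 1/(2*n*(3 + n) + 3) = 1/(3 + 2*n*(3 + n)))
R = 0 (R = -2 + 2 = 0)
(√(B(v) + 2)*(-3 + R))² = (√(1/(3 + 2*(-1)² + 6*(-1)) + 2)*(-3 + 0))² = (√(1/(3 + 2*1 - 6) + 2)*(-3))² = (√(1/(3 + 2 - 6) + 2)*(-3))² = (√(1/(-1) + 2)*(-3))² = (√(-1 + 2)*(-3))² = (√1*(-3))² = (1*(-3))² = (-3)² = 9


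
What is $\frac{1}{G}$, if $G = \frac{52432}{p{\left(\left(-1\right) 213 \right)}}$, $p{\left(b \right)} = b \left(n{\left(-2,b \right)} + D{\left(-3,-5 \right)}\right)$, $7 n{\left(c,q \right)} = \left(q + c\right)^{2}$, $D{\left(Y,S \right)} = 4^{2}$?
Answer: $- \frac{9869781}{367024} \approx -26.891$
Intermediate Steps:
$D{\left(Y,S \right)} = 16$
$n{\left(c,q \right)} = \frac{\left(c + q\right)^{2}}{7}$ ($n{\left(c,q \right)} = \frac{\left(q + c\right)^{2}}{7} = \frac{\left(c + q\right)^{2}}{7}$)
$p{\left(b \right)} = b \left(16 + \frac{\left(-2 + b\right)^{2}}{7}\right)$ ($p{\left(b \right)} = b \left(\frac{\left(-2 + b\right)^{2}}{7} + 16\right) = b \left(16 + \frac{\left(-2 + b\right)^{2}}{7}\right)$)
$G = - \frac{367024}{9869781}$ ($G = \frac{52432}{\frac{1}{7} \left(\left(-1\right) 213\right) \left(112 + \left(-2 - 213\right)^{2}\right)} = \frac{52432}{\frac{1}{7} \left(-213\right) \left(112 + \left(-2 - 213\right)^{2}\right)} = \frac{52432}{\frac{1}{7} \left(-213\right) \left(112 + \left(-215\right)^{2}\right)} = \frac{52432}{\frac{1}{7} \left(-213\right) \left(112 + 46225\right)} = \frac{52432}{\frac{1}{7} \left(-213\right) 46337} = \frac{52432}{- \frac{9869781}{7}} = 52432 \left(- \frac{7}{9869781}\right) = - \frac{367024}{9869781} \approx -0.037187$)
$\frac{1}{G} = \frac{1}{- \frac{367024}{9869781}} = - \frac{9869781}{367024}$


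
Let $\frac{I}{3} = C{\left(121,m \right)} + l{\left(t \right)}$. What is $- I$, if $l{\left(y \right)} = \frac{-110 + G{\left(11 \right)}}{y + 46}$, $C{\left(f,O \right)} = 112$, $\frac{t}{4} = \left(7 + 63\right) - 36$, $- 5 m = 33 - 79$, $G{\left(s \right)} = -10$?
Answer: $- \frac{30396}{91} \approx -334.02$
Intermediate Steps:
$m = \frac{46}{5}$ ($m = - \frac{33 - 79}{5} = \left(- \frac{1}{5}\right) \left(-46\right) = \frac{46}{5} \approx 9.2$)
$t = 136$ ($t = 4 \left(\left(7 + 63\right) - 36\right) = 4 \left(70 - 36\right) = 4 \cdot 34 = 136$)
$l{\left(y \right)} = - \frac{120}{46 + y}$ ($l{\left(y \right)} = \frac{-110 - 10}{y + 46} = - \frac{120}{46 + y}$)
$I = \frac{30396}{91}$ ($I = 3 \left(112 - \frac{120}{46 + 136}\right) = 3 \left(112 - \frac{120}{182}\right) = 3 \left(112 - \frac{60}{91}\right) = 3 \cdot \frac{10132}{91} = \frac{30396}{91} \approx 334.02$)
$- I = \left(-1\right) \frac{30396}{91} = - \frac{30396}{91}$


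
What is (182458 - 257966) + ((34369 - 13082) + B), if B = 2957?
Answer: -51264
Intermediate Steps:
(182458 - 257966) + ((34369 - 13082) + B) = (182458 - 257966) + ((34369 - 13082) + 2957) = -75508 + (21287 + 2957) = -75508 + 24244 = -51264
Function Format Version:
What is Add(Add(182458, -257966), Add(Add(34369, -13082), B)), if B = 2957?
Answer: -51264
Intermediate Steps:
Add(Add(182458, -257966), Add(Add(34369, -13082), B)) = Add(Add(182458, -257966), Add(Add(34369, -13082), 2957)) = Add(-75508, Add(21287, 2957)) = Add(-75508, 24244) = -51264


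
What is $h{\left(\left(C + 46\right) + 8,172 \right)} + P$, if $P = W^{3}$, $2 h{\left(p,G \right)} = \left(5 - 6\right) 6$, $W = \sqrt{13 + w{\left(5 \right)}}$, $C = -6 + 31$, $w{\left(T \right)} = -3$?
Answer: $-3 + 10 \sqrt{10} \approx 28.623$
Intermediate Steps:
$C = 25$
$W = \sqrt{10}$ ($W = \sqrt{13 - 3} = \sqrt{10} \approx 3.1623$)
$h{\left(p,G \right)} = -3$ ($h{\left(p,G \right)} = \frac{\left(5 - 6\right) 6}{2} = \frac{\left(-1\right) 6}{2} = \frac{1}{2} \left(-6\right) = -3$)
$P = 10 \sqrt{10}$ ($P = \left(\sqrt{10}\right)^{3} = 10 \sqrt{10} \approx 31.623$)
$h{\left(\left(C + 46\right) + 8,172 \right)} + P = -3 + 10 \sqrt{10}$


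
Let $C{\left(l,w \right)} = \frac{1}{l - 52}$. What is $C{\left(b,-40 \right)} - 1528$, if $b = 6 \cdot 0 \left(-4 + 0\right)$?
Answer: $- \frac{79457}{52} \approx -1528.0$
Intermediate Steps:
$b = 0$ ($b = 0 \left(-4\right) = 0$)
$C{\left(l,w \right)} = \frac{1}{-52 + l}$
$C{\left(b,-40 \right)} - 1528 = \frac{1}{-52 + 0} - 1528 = \frac{1}{-52} - 1528 = - \frac{1}{52} - 1528 = - \frac{79457}{52}$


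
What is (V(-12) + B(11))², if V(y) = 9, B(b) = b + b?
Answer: 961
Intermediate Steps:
B(b) = 2*b
(V(-12) + B(11))² = (9 + 2*11)² = (9 + 22)² = 31² = 961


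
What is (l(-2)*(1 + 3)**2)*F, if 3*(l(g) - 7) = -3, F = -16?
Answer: -1536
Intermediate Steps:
l(g) = 6 (l(g) = 7 + (1/3)*(-3) = 7 - 1 = 6)
(l(-2)*(1 + 3)**2)*F = (6*(1 + 3)**2)*(-16) = (6*4**2)*(-16) = (6*16)*(-16) = 96*(-16) = -1536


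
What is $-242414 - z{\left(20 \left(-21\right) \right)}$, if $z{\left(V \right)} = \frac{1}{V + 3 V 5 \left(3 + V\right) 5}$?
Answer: $- \frac{3184127283121}{13135080} \approx -2.4241 \cdot 10^{5}$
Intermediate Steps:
$z{\left(V \right)} = \frac{1}{V + 15 V \left(15 + 5 V\right)}$
$-242414 - z{\left(20 \left(-21\right) \right)} = -242414 - \frac{1}{20 \left(-21\right) \left(226 + 75 \cdot 20 \left(-21\right)\right)} = -242414 - \frac{1}{\left(-420\right) \left(226 + 75 \left(-420\right)\right)} = -242414 - - \frac{1}{420 \left(226 - 31500\right)} = -242414 - - \frac{1}{420 \left(-31274\right)} = -242414 - \left(- \frac{1}{420}\right) \left(- \frac{1}{31274}\right) = -242414 - \frac{1}{13135080} = - \frac{3184127283121}{13135080}$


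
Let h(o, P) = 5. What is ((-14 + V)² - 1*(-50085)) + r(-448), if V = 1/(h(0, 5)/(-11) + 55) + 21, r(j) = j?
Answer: 17887052521/360000 ≈ 49686.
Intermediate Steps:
V = 12611/600 (V = 1/(5/(-11) + 55) + 21 = 1/(5*(-1/11) + 55) + 21 = 1/(-5/11 + 55) + 21 = 1/(600/11) + 21 = 11/600 + 21 = 12611/600 ≈ 21.018)
((-14 + V)² - 1*(-50085)) + r(-448) = ((-14 + 12611/600)² - 1*(-50085)) - 448 = ((4211/600)² + 50085) - 448 = (17732521/360000 + 50085) - 448 = 18048332521/360000 - 448 = 17887052521/360000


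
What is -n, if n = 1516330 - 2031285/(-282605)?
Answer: -85704894187/56521 ≈ -1.5163e+6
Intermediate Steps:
n = 85704894187/56521 (n = 1516330 - 2031285*(-1)/282605 = 1516330 - 1*(-406257/56521) = 1516330 + 406257/56521 = 85704894187/56521 ≈ 1.5163e+6)
-n = -1*85704894187/56521 = -85704894187/56521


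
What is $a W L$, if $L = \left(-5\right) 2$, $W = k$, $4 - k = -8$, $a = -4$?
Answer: $480$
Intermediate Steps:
$k = 12$ ($k = 4 - -8 = 4 + 8 = 12$)
$W = 12$
$L = -10$
$a W L = \left(-4\right) 12 \left(-10\right) = \left(-48\right) \left(-10\right) = 480$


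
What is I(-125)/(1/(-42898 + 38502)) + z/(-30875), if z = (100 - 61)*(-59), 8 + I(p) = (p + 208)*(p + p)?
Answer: 216723899177/2375 ≈ 9.1252e+7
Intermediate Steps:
I(p) = -8 + 2*p*(208 + p) (I(p) = -8 + (p + 208)*(p + p) = -8 + (208 + p)*(2*p) = -8 + 2*p*(208 + p))
z = -2301 (z = 39*(-59) = -2301)
I(-125)/(1/(-42898 + 38502)) + z/(-30875) = (-8 + 2*(-125)² + 416*(-125))/(1/(-42898 + 38502)) - 2301/(-30875) = (-8 + 2*15625 - 52000)/(1/(-4396)) - 2301*(-1/30875) = (-8 + 31250 - 52000)/(-1/4396) + 177/2375 = -20758*(-4396) + 177/2375 = 91252168 + 177/2375 = 216723899177/2375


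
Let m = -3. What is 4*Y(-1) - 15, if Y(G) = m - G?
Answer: -23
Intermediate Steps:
Y(G) = -3 - G
4*Y(-1) - 15 = 4*(-3 - 1*(-1)) - 15 = 4*(-3 + 1) - 15 = 4*(-2) - 15 = -8 - 15 = -23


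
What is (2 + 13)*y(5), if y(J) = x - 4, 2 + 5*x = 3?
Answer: -57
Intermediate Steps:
x = 1/5 (x = -2/5 + (1/5)*3 = -2/5 + 3/5 = 1/5 ≈ 0.20000)
y(J) = -19/5 (y(J) = 1/5 - 4 = -19/5)
(2 + 13)*y(5) = (2 + 13)*(-19/5) = 15*(-19/5) = -57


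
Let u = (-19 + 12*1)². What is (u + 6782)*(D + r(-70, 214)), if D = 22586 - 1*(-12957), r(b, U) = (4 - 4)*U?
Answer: 242794233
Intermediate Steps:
r(b, U) = 0 (r(b, U) = 0*U = 0)
u = 49 (u = (-19 + 12)² = (-7)² = 49)
D = 35543 (D = 22586 + 12957 = 35543)
(u + 6782)*(D + r(-70, 214)) = (49 + 6782)*(35543 + 0) = 6831*35543 = 242794233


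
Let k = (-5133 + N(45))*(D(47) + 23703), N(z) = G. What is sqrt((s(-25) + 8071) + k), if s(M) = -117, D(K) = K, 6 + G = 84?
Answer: 2*I*sqrt(30012074) ≈ 10957.0*I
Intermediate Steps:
G = 78 (G = -6 + 84 = 78)
N(z) = 78
k = -120056250 (k = (-5133 + 78)*(47 + 23703) = -5055*23750 = -120056250)
sqrt((s(-25) + 8071) + k) = sqrt((-117 + 8071) - 120056250) = sqrt(7954 - 120056250) = sqrt(-120048296) = 2*I*sqrt(30012074)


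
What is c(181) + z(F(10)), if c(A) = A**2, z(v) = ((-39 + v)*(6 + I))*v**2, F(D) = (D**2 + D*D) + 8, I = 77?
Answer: 606896889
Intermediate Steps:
F(D) = 8 + 2*D**2 (F(D) = (D**2 + D**2) + 8 = 2*D**2 + 8 = 8 + 2*D**2)
z(v) = v**2*(-3237 + 83*v) (z(v) = ((-39 + v)*(6 + 77))*v**2 = ((-39 + v)*83)*v**2 = (-3237 + 83*v)*v**2 = v**2*(-3237 + 83*v))
c(181) + z(F(10)) = 181**2 + 83*(8 + 2*10**2)**2*(-39 + (8 + 2*10**2)) = 32761 + 83*(8 + 2*100)**2*(-39 + (8 + 2*100)) = 32761 + 83*(8 + 200)**2*(-39 + (8 + 200)) = 32761 + 83*208**2*(-39 + 208) = 32761 + 83*43264*169 = 32761 + 606864128 = 606896889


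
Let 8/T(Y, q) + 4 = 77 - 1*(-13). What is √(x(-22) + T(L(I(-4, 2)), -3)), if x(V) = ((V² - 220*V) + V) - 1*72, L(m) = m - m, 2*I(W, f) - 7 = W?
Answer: √9670442/43 ≈ 72.319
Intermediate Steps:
I(W, f) = 7/2 + W/2
L(m) = 0
T(Y, q) = 4/43 (T(Y, q) = 8/(-4 + (77 - 1*(-13))) = 8/(-4 + (77 + 13)) = 8/(-4 + 90) = 8/86 = 8*(1/86) = 4/43)
x(V) = -72 + V² - 219*V (x(V) = (V² - 219*V) - 72 = -72 + V² - 219*V)
√(x(-22) + T(L(I(-4, 2)), -3)) = √((-72 + (-22)² - 219*(-22)) + 4/43) = √((-72 + 484 + 4818) + 4/43) = √(5230 + 4/43) = √(224894/43) = √9670442/43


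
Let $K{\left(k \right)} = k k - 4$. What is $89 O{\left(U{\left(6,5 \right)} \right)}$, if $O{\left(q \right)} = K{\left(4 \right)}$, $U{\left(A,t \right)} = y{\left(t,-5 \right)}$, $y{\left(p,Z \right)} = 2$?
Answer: $1068$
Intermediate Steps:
$K{\left(k \right)} = -4 + k^{2}$ ($K{\left(k \right)} = k^{2} - 4 = -4 + k^{2}$)
$U{\left(A,t \right)} = 2$
$O{\left(q \right)} = 12$ ($O{\left(q \right)} = -4 + 4^{2} = -4 + 16 = 12$)
$89 O{\left(U{\left(6,5 \right)} \right)} = 89 \cdot 12 = 1068$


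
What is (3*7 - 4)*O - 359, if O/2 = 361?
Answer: 11915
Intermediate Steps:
O = 722 (O = 2*361 = 722)
(3*7 - 4)*O - 359 = (3*7 - 4)*722 - 359 = (21 - 4)*722 - 359 = 17*722 - 359 = 12274 - 359 = 11915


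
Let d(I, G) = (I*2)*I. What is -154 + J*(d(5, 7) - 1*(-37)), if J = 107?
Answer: 9155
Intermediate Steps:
d(I, G) = 2*I² (d(I, G) = (2*I)*I = 2*I²)
-154 + J*(d(5, 7) - 1*(-37)) = -154 + 107*(2*5² - 1*(-37)) = -154 + 107*(2*25 + 37) = -154 + 107*(50 + 37) = -154 + 107*87 = -154 + 9309 = 9155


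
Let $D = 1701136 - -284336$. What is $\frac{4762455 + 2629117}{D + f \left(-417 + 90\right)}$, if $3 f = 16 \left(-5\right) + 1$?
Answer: $\frac{7391572}{1994083} \approx 3.7068$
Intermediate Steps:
$D = 1985472$ ($D = 1701136 + 284336 = 1985472$)
$f = - \frac{79}{3}$ ($f = \frac{16 \left(-5\right) + 1}{3} = \frac{-80 + 1}{3} = \frac{1}{3} \left(-79\right) = - \frac{79}{3} \approx -26.333$)
$\frac{4762455 + 2629117}{D + f \left(-417 + 90\right)} = \frac{4762455 + 2629117}{1985472 - \frac{79 \left(-417 + 90\right)}{3}} = \frac{7391572}{1985472 - -8611} = \frac{7391572}{1985472 + 8611} = \frac{7391572}{1994083}$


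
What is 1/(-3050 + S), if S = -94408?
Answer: -1/97458 ≈ -1.0261e-5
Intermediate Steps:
1/(-3050 + S) = 1/(-3050 - 94408) = 1/(-97458) = -1/97458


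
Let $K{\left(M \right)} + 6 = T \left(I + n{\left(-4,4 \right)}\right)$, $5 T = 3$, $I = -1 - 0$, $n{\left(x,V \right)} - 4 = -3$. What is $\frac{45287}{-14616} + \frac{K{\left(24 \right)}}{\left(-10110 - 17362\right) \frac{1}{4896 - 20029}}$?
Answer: $- \frac{20087719}{3136959} \approx -6.4036$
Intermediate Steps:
$n{\left(x,V \right)} = 1$ ($n{\left(x,V \right)} = 4 - 3 = 1$)
$I = -1$ ($I = -1 + 0 = -1$)
$T = \frac{3}{5}$ ($T = \frac{1}{5} \cdot 3 = \frac{3}{5} \approx 0.6$)
$K{\left(M \right)} = -6$ ($K{\left(M \right)} = -6 + \frac{3 \left(-1 + 1\right)}{5} = -6 + \frac{3}{5} \cdot 0 = -6 + 0 = -6$)
$\frac{45287}{-14616} + \frac{K{\left(24 \right)}}{\left(-10110 - 17362\right) \frac{1}{4896 - 20029}} = \frac{45287}{-14616} - \frac{6}{\left(-10110 - 17362\right) \frac{1}{4896 - 20029}} = 45287 \left(- \frac{1}{14616}\right) - \frac{6}{\left(-27472\right) \frac{1}{-15133}} = - \frac{45287}{14616} - \frac{6}{\left(-27472\right) \left(- \frac{1}{15133}\right)} = - \frac{45287}{14616} - \frac{6}{\frac{27472}{15133}} = - \frac{45287}{14616} - \frac{45399}{13736} = - \frac{20087719}{3136959}$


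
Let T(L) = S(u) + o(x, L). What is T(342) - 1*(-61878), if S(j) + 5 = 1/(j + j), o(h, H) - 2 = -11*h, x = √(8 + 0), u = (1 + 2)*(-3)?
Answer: 1113749/18 - 22*√2 ≈ 61844.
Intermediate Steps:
u = -9 (u = 3*(-3) = -9)
x = 2*√2 (x = √8 = 2*√2 ≈ 2.8284)
o(h, H) = 2 - 11*h
S(j) = -5 + 1/(2*j) (S(j) = -5 + 1/(j + j) = -5 + 1/(2*j))
T(L) = -55/18 - 22*√2 (T(L) = (-5 + (½)/(-9)) + (2 - 22*√2) = (-5 + (½)*(-⅑)) + (2 - 22*√2) = (-5 - 1/18) + (2 - 22*√2) = -91/18 + (2 - 22*√2) = -55/18 - 22*√2)
T(342) - 1*(-61878) = (-55/18 - 22*√2) - 1*(-61878) = (-55/18 - 22*√2) + 61878 = 1113749/18 - 22*√2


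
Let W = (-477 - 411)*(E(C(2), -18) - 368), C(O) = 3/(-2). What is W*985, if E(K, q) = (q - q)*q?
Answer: 321882240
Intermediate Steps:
C(O) = -3/2 (C(O) = 3*(-½) = -3/2)
E(K, q) = 0 (E(K, q) = 0*q = 0)
W = 326784 (W = (-477 - 411)*(0 - 368) = -888*(-368) = 326784)
W*985 = 326784*985 = 321882240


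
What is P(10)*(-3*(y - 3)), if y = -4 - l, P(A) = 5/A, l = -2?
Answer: 15/2 ≈ 7.5000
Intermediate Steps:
y = -2 (y = -4 - 1*(-2) = -4 + 2 = -2)
P(10)*(-3*(y - 3)) = (5/10)*(-3*(-2 - 3)) = (5*(1/10))*(-3*(-5)) = (1/2)*15 = 15/2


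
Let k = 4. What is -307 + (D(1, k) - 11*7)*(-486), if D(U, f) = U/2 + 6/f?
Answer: 36143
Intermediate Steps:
D(U, f) = U/2 + 6/f (D(U, f) = U*(1/2) + 6/f = U/2 + 6/f)
-307 + (D(1, k) - 11*7)*(-486) = -307 + (((1/2)*1 + 6/4) - 11*7)*(-486) = -307 + ((1/2 + 6*(1/4)) - 77)*(-486) = -307 + ((1/2 + 3/2) - 77)*(-486) = -307 + (2 - 77)*(-486) = -307 - 75*(-486) = -307 + 36450 = 36143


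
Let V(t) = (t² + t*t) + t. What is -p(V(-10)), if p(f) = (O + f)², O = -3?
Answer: -34969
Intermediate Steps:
V(t) = t + 2*t² (V(t) = (t² + t²) + t = 2*t² + t = t + 2*t²)
p(f) = (-3 + f)²
-p(V(-10)) = -(-3 - 10*(1 + 2*(-10)))² = -(-3 - 10*(1 - 20))² = -(-3 - 10*(-19))² = -(-3 + 190)² = -1*187² = -1*34969 = -34969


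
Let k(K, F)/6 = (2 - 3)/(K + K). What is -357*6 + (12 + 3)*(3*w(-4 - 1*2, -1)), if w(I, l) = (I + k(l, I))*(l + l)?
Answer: -1872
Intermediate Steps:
k(K, F) = -3/K (k(K, F) = 6*((2 - 3)/(K + K)) = 6*(-1/(2*K)) = -3/K)
w(I, l) = 2*l*(I - 3/l) (w(I, l) = (I - 3/l)*(l + l) = (I - 3/l)*(2*l) = 2*l*(I - 3/l))
-357*6 + (12 + 3)*(3*w(-4 - 1*2, -1)) = -357*6 + (12 + 3)*(3*(-6 + 2*(-4 - 1*2)*(-1))) = -2142 + 15*(3*(-6 + 2*(-4 - 2)*(-1))) = -2142 + 15*(3*(-6 + 2*(-6)*(-1))) = -2142 + 15*(3*(-6 + 12)) = -2142 + 15*(3*6) = -2142 + 15*18 = -2142 + 270 = -1872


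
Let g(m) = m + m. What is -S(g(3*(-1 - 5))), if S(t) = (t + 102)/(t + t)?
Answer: 11/12 ≈ 0.91667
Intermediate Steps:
g(m) = 2*m
S(t) = (102 + t)/(2*t) (S(t) = (102 + t)/((2*t)) = (102 + t)*(1/(2*t)) = (102 + t)/(2*t))
-S(g(3*(-1 - 5))) = -(102 + 2*(3*(-1 - 5)))/(2*(2*(3*(-1 - 5)))) = -(102 + 2*(3*(-6)))/(2*(2*(3*(-6)))) = -(102 + 2*(-18))/(2*(2*(-18))) = -(102 - 36)/(2*(-36)) = -(-1)*66/(2*36) = -1*(-11/12) = 11/12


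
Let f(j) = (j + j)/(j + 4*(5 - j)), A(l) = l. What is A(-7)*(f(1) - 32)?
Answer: 3794/17 ≈ 223.18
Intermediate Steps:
f(j) = 2*j/(20 - 3*j) (f(j) = (2*j)/(j + (20 - 4*j)) = (2*j)/(20 - 3*j) = 2*j/(20 - 3*j))
A(-7)*(f(1) - 32) = -7*(-2*1/(-20 + 3*1) - 32) = -7*(-2*1/(-20 + 3) - 32) = -7*(-2*1/(-17) - 32) = -7*(-2*1*(-1/17) - 32) = -7*(2/17 - 32) = -7*(-542/17) = 3794/17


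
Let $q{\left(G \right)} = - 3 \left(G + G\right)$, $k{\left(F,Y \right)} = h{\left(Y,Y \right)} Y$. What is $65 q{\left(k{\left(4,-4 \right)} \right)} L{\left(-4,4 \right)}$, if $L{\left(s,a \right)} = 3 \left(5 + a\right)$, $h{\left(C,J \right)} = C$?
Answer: $-168480$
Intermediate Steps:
$k{\left(F,Y \right)} = Y^{2}$ ($k{\left(F,Y \right)} = Y Y = Y^{2}$)
$q{\left(G \right)} = - 6 G$ ($q{\left(G \right)} = - 3 \cdot 2 G = - 6 G$)
$L{\left(s,a \right)} = 15 + 3 a$
$65 q{\left(k{\left(4,-4 \right)} \right)} L{\left(-4,4 \right)} = 65 \left(- 6 \left(-4\right)^{2}\right) \left(15 + 3 \cdot 4\right) = 65 \left(\left(-6\right) 16\right) \left(15 + 12\right) = 65 \left(-96\right) 27 = \left(-6240\right) 27 = -168480$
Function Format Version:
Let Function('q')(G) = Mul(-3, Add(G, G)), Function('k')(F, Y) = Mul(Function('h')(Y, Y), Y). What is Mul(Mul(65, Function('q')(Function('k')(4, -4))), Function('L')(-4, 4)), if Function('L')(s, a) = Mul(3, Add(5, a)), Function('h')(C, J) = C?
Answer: -168480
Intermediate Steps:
Function('k')(F, Y) = Pow(Y, 2) (Function('k')(F, Y) = Mul(Y, Y) = Pow(Y, 2))
Function('q')(G) = Mul(-6, G) (Function('q')(G) = Mul(-3, Mul(2, G)) = Mul(-6, G))
Function('L')(s, a) = Add(15, Mul(3, a))
Mul(Mul(65, Function('q')(Function('k')(4, -4))), Function('L')(-4, 4)) = Mul(Mul(65, Mul(-6, Pow(-4, 2))), Add(15, Mul(3, 4))) = Mul(Mul(65, Mul(-6, 16)), Add(15, 12)) = Mul(Mul(65, -96), 27) = Mul(-6240, 27) = -168480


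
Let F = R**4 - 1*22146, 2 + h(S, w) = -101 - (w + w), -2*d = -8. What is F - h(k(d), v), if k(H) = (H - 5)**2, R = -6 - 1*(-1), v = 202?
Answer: -21014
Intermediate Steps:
d = 4 (d = -1/2*(-8) = 4)
R = -5 (R = -6 + 1 = -5)
k(H) = (-5 + H)**2
h(S, w) = -103 - 2*w (h(S, w) = -2 + (-101 - (w + w)) = -2 + (-101 - 2*w) = -103 - 2*w)
F = -21521 (F = (-5)**4 - 1*22146 = 625 - 22146 = -21521)
F - h(k(d), v) = -21521 - (-103 - 2*202) = -21521 - (-103 - 404) = -21521 - 1*(-507) = -21521 + 507 = -21014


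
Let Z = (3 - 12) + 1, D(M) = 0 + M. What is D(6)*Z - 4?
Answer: -52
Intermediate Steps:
D(M) = M
Z = -8 (Z = -9 + 1 = -8)
D(6)*Z - 4 = 6*(-8) - 4 = -48 - 4 = -52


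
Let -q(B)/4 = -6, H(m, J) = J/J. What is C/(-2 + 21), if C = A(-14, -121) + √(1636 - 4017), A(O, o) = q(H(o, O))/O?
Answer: -12/133 + I*√2381/19 ≈ -0.090226 + 2.5682*I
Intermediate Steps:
H(m, J) = 1
q(B) = 24 (q(B) = -4*(-6) = 24)
A(O, o) = 24/O
C = -12/7 + I*√2381 (C = 24/(-14) + √(1636 - 4017) = 24*(-1/14) + √(-2381) = -12/7 + I*√2381 ≈ -1.7143 + 48.795*I)
C/(-2 + 21) = (-12/7 + I*√2381)/(-2 + 21) = (-12/7 + I*√2381)/19 = (-12/7 + I*√2381)*(1/19) = -12/133 + I*√2381/19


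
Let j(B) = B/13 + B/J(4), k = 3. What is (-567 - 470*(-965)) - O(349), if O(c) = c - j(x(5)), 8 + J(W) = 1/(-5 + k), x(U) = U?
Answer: 100032069/221 ≈ 4.5263e+5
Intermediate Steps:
J(W) = -17/2 (J(W) = -8 + 1/(-5 + 3) = -8 + 1/(-2) = -8 - ½ = -17/2)
j(B) = -9*B/221 (j(B) = B/13 + B/(-17/2) = B*(1/13) + B*(-2/17) = B/13 - 2*B/17 = -9*B/221)
O(c) = 45/221 + c (O(c) = c - (-9)*5/221 = c - 1*(-45/221) = c + 45/221 = 45/221 + c)
(-567 - 470*(-965)) - O(349) = (-567 - 470*(-965)) - (45/221 + 349) = (-567 + 453550) - 1*77174/221 = 452983 - 77174/221 = 100032069/221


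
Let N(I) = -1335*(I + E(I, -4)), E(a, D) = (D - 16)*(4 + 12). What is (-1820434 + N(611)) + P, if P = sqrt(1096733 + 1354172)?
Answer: -2208919 + sqrt(2450905) ≈ -2.2074e+6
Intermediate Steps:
E(a, D) = -256 + 16*D (E(a, D) = (-16 + D)*16 = -256 + 16*D)
P = sqrt(2450905) ≈ 1565.5
N(I) = 427200 - 1335*I (N(I) = -1335*(I + (-256 + 16*(-4))) = -1335*(I + (-256 - 64)) = -1335*(I - 320) = -1335*(-320 + I) = 427200 - 1335*I)
(-1820434 + N(611)) + P = (-1820434 + (427200 - 1335*611)) + sqrt(2450905) = (-1820434 + (427200 - 815685)) + sqrt(2450905) = (-1820434 - 388485) + sqrt(2450905) = -2208919 + sqrt(2450905)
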